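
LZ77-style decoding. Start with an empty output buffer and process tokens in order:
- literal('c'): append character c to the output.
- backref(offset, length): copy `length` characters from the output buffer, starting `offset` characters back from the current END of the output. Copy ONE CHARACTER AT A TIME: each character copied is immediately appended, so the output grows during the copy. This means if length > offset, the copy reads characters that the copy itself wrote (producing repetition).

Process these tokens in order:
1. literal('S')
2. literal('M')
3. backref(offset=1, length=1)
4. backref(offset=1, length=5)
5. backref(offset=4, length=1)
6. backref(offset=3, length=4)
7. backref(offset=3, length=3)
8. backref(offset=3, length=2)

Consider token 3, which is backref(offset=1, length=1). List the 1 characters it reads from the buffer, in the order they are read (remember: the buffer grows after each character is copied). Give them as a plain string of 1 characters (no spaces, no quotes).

Answer: M

Derivation:
Token 1: literal('S'). Output: "S"
Token 2: literal('M'). Output: "SM"
Token 3: backref(off=1, len=1). Buffer before: "SM" (len 2)
  byte 1: read out[1]='M', append. Buffer now: "SMM"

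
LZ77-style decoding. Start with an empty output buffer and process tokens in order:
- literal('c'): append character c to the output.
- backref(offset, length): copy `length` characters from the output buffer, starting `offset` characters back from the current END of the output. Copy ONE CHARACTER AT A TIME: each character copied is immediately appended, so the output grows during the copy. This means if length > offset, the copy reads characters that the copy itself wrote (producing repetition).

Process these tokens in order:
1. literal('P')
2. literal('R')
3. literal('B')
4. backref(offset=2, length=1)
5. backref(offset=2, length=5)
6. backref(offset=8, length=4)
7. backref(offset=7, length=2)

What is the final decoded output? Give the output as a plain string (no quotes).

Answer: PRBRBRBRBRBRBBR

Derivation:
Token 1: literal('P'). Output: "P"
Token 2: literal('R'). Output: "PR"
Token 3: literal('B'). Output: "PRB"
Token 4: backref(off=2, len=1). Copied 'R' from pos 1. Output: "PRBR"
Token 5: backref(off=2, len=5) (overlapping!). Copied 'BRBRB' from pos 2. Output: "PRBRBRBRB"
Token 6: backref(off=8, len=4). Copied 'RBRB' from pos 1. Output: "PRBRBRBRBRBRB"
Token 7: backref(off=7, len=2). Copied 'BR' from pos 6. Output: "PRBRBRBRBRBRBBR"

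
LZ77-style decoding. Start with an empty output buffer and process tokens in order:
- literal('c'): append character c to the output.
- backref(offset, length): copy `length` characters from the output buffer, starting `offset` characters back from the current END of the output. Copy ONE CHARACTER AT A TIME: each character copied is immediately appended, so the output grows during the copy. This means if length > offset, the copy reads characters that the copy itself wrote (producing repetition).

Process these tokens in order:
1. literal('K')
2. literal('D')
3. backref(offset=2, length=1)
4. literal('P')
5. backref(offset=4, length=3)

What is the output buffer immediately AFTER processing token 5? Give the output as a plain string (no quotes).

Answer: KDKPKDK

Derivation:
Token 1: literal('K'). Output: "K"
Token 2: literal('D'). Output: "KD"
Token 3: backref(off=2, len=1). Copied 'K' from pos 0. Output: "KDK"
Token 4: literal('P'). Output: "KDKP"
Token 5: backref(off=4, len=3). Copied 'KDK' from pos 0. Output: "KDKPKDK"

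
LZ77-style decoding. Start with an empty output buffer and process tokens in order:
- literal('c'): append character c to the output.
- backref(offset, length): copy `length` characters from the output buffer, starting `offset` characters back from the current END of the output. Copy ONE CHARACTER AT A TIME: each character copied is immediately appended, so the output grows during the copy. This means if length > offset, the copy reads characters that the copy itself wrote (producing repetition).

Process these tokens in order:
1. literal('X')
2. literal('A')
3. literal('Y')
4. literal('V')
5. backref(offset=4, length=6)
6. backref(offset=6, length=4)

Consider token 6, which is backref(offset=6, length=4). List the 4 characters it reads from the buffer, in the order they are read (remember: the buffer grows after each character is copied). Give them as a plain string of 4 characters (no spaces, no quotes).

Answer: XAYV

Derivation:
Token 1: literal('X'). Output: "X"
Token 2: literal('A'). Output: "XA"
Token 3: literal('Y'). Output: "XAY"
Token 4: literal('V'). Output: "XAYV"
Token 5: backref(off=4, len=6) (overlapping!). Copied 'XAYVXA' from pos 0. Output: "XAYVXAYVXA"
Token 6: backref(off=6, len=4). Buffer before: "XAYVXAYVXA" (len 10)
  byte 1: read out[4]='X', append. Buffer now: "XAYVXAYVXAX"
  byte 2: read out[5]='A', append. Buffer now: "XAYVXAYVXAXA"
  byte 3: read out[6]='Y', append. Buffer now: "XAYVXAYVXAXAY"
  byte 4: read out[7]='V', append. Buffer now: "XAYVXAYVXAXAYV"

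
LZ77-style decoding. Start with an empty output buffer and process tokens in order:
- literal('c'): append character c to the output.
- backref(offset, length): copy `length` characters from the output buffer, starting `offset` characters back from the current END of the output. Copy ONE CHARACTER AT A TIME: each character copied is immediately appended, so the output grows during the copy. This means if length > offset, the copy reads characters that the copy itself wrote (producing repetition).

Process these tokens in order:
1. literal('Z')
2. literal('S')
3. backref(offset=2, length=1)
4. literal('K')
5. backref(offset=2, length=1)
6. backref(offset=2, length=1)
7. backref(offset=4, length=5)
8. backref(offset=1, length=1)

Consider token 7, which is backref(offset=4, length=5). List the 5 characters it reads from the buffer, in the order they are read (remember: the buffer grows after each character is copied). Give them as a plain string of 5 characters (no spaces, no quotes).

Token 1: literal('Z'). Output: "Z"
Token 2: literal('S'). Output: "ZS"
Token 3: backref(off=2, len=1). Copied 'Z' from pos 0. Output: "ZSZ"
Token 4: literal('K'). Output: "ZSZK"
Token 5: backref(off=2, len=1). Copied 'Z' from pos 2. Output: "ZSZKZ"
Token 6: backref(off=2, len=1). Copied 'K' from pos 3. Output: "ZSZKZK"
Token 7: backref(off=4, len=5). Buffer before: "ZSZKZK" (len 6)
  byte 1: read out[2]='Z', append. Buffer now: "ZSZKZKZ"
  byte 2: read out[3]='K', append. Buffer now: "ZSZKZKZK"
  byte 3: read out[4]='Z', append. Buffer now: "ZSZKZKZKZ"
  byte 4: read out[5]='K', append. Buffer now: "ZSZKZKZKZK"
  byte 5: read out[6]='Z', append. Buffer now: "ZSZKZKZKZKZ"

Answer: ZKZKZ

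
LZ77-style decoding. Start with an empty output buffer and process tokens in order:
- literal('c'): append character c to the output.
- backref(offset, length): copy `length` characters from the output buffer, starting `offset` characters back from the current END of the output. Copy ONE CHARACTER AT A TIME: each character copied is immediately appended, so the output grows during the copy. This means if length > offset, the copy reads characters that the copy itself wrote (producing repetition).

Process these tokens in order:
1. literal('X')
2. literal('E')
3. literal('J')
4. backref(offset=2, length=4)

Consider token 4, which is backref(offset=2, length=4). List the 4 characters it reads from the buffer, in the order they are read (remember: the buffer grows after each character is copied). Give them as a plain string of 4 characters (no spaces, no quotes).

Token 1: literal('X'). Output: "X"
Token 2: literal('E'). Output: "XE"
Token 3: literal('J'). Output: "XEJ"
Token 4: backref(off=2, len=4). Buffer before: "XEJ" (len 3)
  byte 1: read out[1]='E', append. Buffer now: "XEJE"
  byte 2: read out[2]='J', append. Buffer now: "XEJEJ"
  byte 3: read out[3]='E', append. Buffer now: "XEJEJE"
  byte 4: read out[4]='J', append. Buffer now: "XEJEJEJ"

Answer: EJEJ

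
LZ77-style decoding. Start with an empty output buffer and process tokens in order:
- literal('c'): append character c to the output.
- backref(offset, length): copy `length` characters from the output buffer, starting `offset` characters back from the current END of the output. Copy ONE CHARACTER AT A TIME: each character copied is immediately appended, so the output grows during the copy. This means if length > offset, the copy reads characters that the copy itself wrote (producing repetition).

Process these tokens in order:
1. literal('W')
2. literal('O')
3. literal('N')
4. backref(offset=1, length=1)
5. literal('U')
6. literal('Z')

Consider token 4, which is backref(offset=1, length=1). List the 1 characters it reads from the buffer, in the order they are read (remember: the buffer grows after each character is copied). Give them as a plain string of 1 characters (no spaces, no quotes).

Answer: N

Derivation:
Token 1: literal('W'). Output: "W"
Token 2: literal('O'). Output: "WO"
Token 3: literal('N'). Output: "WON"
Token 4: backref(off=1, len=1). Buffer before: "WON" (len 3)
  byte 1: read out[2]='N', append. Buffer now: "WONN"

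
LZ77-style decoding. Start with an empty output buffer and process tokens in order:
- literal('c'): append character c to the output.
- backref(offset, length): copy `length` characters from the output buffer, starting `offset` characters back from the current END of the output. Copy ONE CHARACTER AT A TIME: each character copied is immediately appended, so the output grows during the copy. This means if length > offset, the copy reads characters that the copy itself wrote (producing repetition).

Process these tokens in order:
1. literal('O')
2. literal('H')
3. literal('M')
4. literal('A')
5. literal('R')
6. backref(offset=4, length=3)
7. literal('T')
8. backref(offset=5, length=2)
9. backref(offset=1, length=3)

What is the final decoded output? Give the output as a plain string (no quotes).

Token 1: literal('O'). Output: "O"
Token 2: literal('H'). Output: "OH"
Token 3: literal('M'). Output: "OHM"
Token 4: literal('A'). Output: "OHMA"
Token 5: literal('R'). Output: "OHMAR"
Token 6: backref(off=4, len=3). Copied 'HMA' from pos 1. Output: "OHMARHMA"
Token 7: literal('T'). Output: "OHMARHMAT"
Token 8: backref(off=5, len=2). Copied 'RH' from pos 4. Output: "OHMARHMATRH"
Token 9: backref(off=1, len=3) (overlapping!). Copied 'HHH' from pos 10. Output: "OHMARHMATRHHHH"

Answer: OHMARHMATRHHHH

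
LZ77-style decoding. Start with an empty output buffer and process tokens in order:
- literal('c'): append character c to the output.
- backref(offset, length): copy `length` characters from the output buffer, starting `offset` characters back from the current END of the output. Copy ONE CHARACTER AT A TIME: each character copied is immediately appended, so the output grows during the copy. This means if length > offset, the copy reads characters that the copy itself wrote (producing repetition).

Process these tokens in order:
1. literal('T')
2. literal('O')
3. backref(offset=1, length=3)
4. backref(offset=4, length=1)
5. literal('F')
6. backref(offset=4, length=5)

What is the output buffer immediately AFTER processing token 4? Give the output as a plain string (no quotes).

Token 1: literal('T'). Output: "T"
Token 2: literal('O'). Output: "TO"
Token 3: backref(off=1, len=3) (overlapping!). Copied 'OOO' from pos 1. Output: "TOOOO"
Token 4: backref(off=4, len=1). Copied 'O' from pos 1. Output: "TOOOOO"

Answer: TOOOOO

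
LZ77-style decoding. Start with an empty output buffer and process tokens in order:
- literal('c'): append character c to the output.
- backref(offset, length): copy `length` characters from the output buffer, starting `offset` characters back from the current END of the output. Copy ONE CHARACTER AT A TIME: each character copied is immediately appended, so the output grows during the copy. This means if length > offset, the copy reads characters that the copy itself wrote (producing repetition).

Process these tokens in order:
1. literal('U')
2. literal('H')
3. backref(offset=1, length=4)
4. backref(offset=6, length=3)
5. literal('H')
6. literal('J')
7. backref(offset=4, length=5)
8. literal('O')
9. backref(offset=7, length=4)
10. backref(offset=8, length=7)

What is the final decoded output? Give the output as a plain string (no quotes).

Token 1: literal('U'). Output: "U"
Token 2: literal('H'). Output: "UH"
Token 3: backref(off=1, len=4) (overlapping!). Copied 'HHHH' from pos 1. Output: "UHHHHH"
Token 4: backref(off=6, len=3). Copied 'UHH' from pos 0. Output: "UHHHHHUHH"
Token 5: literal('H'). Output: "UHHHHHUHHH"
Token 6: literal('J'). Output: "UHHHHHUHHHJ"
Token 7: backref(off=4, len=5) (overlapping!). Copied 'HHHJH' from pos 7. Output: "UHHHHHUHHHJHHHJH"
Token 8: literal('O'). Output: "UHHHHHUHHHJHHHJHO"
Token 9: backref(off=7, len=4). Copied 'JHHH' from pos 10. Output: "UHHHHHUHHHJHHHJHOJHHH"
Token 10: backref(off=8, len=7). Copied 'HJHOJHH' from pos 13. Output: "UHHHHHUHHHJHHHJHOJHHHHJHOJHH"

Answer: UHHHHHUHHHJHHHJHOJHHHHJHOJHH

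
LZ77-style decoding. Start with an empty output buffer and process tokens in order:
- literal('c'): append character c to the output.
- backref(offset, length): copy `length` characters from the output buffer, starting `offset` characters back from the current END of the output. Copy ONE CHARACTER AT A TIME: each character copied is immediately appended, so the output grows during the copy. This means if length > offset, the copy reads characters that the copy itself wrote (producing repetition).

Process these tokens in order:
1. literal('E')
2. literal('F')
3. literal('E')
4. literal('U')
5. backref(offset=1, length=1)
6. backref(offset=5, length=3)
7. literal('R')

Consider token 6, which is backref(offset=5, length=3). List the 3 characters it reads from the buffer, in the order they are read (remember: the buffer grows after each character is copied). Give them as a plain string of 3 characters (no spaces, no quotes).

Answer: EFE

Derivation:
Token 1: literal('E'). Output: "E"
Token 2: literal('F'). Output: "EF"
Token 3: literal('E'). Output: "EFE"
Token 4: literal('U'). Output: "EFEU"
Token 5: backref(off=1, len=1). Copied 'U' from pos 3. Output: "EFEUU"
Token 6: backref(off=5, len=3). Buffer before: "EFEUU" (len 5)
  byte 1: read out[0]='E', append. Buffer now: "EFEUUE"
  byte 2: read out[1]='F', append. Buffer now: "EFEUUEF"
  byte 3: read out[2]='E', append. Buffer now: "EFEUUEFE"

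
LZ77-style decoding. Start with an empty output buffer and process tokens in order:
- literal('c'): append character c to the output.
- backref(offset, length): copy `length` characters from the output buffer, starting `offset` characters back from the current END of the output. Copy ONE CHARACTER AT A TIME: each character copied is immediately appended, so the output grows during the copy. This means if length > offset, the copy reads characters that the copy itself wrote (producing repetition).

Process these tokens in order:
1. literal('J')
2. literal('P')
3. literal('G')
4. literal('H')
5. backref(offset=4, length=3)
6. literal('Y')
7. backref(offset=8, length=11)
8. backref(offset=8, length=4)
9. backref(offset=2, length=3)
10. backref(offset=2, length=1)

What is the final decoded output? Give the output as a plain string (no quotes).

Answer: JPGHJPGYJPGHJPGYJPGHJPGPGPG

Derivation:
Token 1: literal('J'). Output: "J"
Token 2: literal('P'). Output: "JP"
Token 3: literal('G'). Output: "JPG"
Token 4: literal('H'). Output: "JPGH"
Token 5: backref(off=4, len=3). Copied 'JPG' from pos 0. Output: "JPGHJPG"
Token 6: literal('Y'). Output: "JPGHJPGY"
Token 7: backref(off=8, len=11) (overlapping!). Copied 'JPGHJPGYJPG' from pos 0. Output: "JPGHJPGYJPGHJPGYJPG"
Token 8: backref(off=8, len=4). Copied 'HJPG' from pos 11. Output: "JPGHJPGYJPGHJPGYJPGHJPG"
Token 9: backref(off=2, len=3) (overlapping!). Copied 'PGP' from pos 21. Output: "JPGHJPGYJPGHJPGYJPGHJPGPGP"
Token 10: backref(off=2, len=1). Copied 'G' from pos 24. Output: "JPGHJPGYJPGHJPGYJPGHJPGPGPG"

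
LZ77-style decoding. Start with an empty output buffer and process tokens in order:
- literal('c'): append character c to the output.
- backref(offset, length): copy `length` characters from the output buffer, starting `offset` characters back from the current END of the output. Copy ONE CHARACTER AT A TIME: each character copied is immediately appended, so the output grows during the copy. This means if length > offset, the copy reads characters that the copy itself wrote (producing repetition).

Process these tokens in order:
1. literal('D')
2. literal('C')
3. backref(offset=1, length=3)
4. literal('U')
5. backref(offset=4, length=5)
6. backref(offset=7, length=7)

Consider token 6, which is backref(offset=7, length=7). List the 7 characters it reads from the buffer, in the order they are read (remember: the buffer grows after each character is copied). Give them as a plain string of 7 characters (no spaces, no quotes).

Token 1: literal('D'). Output: "D"
Token 2: literal('C'). Output: "DC"
Token 3: backref(off=1, len=3) (overlapping!). Copied 'CCC' from pos 1. Output: "DCCCC"
Token 4: literal('U'). Output: "DCCCCU"
Token 5: backref(off=4, len=5) (overlapping!). Copied 'CCCUC' from pos 2. Output: "DCCCCUCCCUC"
Token 6: backref(off=7, len=7). Buffer before: "DCCCCUCCCUC" (len 11)
  byte 1: read out[4]='C', append. Buffer now: "DCCCCUCCCUCC"
  byte 2: read out[5]='U', append. Buffer now: "DCCCCUCCCUCCU"
  byte 3: read out[6]='C', append. Buffer now: "DCCCCUCCCUCCUC"
  byte 4: read out[7]='C', append. Buffer now: "DCCCCUCCCUCCUCC"
  byte 5: read out[8]='C', append. Buffer now: "DCCCCUCCCUCCUCCC"
  byte 6: read out[9]='U', append. Buffer now: "DCCCCUCCCUCCUCCCU"
  byte 7: read out[10]='C', append. Buffer now: "DCCCCUCCCUCCUCCCUC"

Answer: CUCCCUC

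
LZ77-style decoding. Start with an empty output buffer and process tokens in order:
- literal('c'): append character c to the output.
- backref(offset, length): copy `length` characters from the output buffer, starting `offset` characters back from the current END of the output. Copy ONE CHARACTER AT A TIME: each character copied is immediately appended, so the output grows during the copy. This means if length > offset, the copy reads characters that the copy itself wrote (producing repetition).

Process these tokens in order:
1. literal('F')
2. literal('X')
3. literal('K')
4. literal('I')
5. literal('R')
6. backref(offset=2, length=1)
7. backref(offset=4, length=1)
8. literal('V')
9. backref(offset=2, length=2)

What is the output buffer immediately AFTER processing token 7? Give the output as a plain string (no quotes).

Token 1: literal('F'). Output: "F"
Token 2: literal('X'). Output: "FX"
Token 3: literal('K'). Output: "FXK"
Token 4: literal('I'). Output: "FXKI"
Token 5: literal('R'). Output: "FXKIR"
Token 6: backref(off=2, len=1). Copied 'I' from pos 3. Output: "FXKIRI"
Token 7: backref(off=4, len=1). Copied 'K' from pos 2. Output: "FXKIRIK"

Answer: FXKIRIK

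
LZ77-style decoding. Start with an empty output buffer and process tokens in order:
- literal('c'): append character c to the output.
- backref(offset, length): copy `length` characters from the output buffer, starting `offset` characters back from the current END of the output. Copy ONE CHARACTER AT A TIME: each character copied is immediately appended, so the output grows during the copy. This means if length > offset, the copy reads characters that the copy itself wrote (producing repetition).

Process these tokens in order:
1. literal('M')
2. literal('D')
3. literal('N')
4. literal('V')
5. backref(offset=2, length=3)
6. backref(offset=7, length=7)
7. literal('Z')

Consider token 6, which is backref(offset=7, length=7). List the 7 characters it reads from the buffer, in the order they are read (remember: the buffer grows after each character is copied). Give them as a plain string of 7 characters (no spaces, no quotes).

Token 1: literal('M'). Output: "M"
Token 2: literal('D'). Output: "MD"
Token 3: literal('N'). Output: "MDN"
Token 4: literal('V'). Output: "MDNV"
Token 5: backref(off=2, len=3) (overlapping!). Copied 'NVN' from pos 2. Output: "MDNVNVN"
Token 6: backref(off=7, len=7). Buffer before: "MDNVNVN" (len 7)
  byte 1: read out[0]='M', append. Buffer now: "MDNVNVNM"
  byte 2: read out[1]='D', append. Buffer now: "MDNVNVNMD"
  byte 3: read out[2]='N', append. Buffer now: "MDNVNVNMDN"
  byte 4: read out[3]='V', append. Buffer now: "MDNVNVNMDNV"
  byte 5: read out[4]='N', append. Buffer now: "MDNVNVNMDNVN"
  byte 6: read out[5]='V', append. Buffer now: "MDNVNVNMDNVNV"
  byte 7: read out[6]='N', append. Buffer now: "MDNVNVNMDNVNVN"

Answer: MDNVNVN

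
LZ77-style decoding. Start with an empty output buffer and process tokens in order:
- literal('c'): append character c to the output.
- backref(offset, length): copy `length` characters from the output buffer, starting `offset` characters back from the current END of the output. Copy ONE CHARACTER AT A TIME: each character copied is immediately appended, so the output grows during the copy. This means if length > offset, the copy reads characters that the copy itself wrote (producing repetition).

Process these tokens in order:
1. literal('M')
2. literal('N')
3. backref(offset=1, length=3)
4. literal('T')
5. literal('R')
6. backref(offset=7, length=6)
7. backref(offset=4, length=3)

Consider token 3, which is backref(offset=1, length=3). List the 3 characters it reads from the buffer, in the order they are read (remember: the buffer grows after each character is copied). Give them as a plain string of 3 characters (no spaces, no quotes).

Token 1: literal('M'). Output: "M"
Token 2: literal('N'). Output: "MN"
Token 3: backref(off=1, len=3). Buffer before: "MN" (len 2)
  byte 1: read out[1]='N', append. Buffer now: "MNN"
  byte 2: read out[2]='N', append. Buffer now: "MNNN"
  byte 3: read out[3]='N', append. Buffer now: "MNNNN"

Answer: NNN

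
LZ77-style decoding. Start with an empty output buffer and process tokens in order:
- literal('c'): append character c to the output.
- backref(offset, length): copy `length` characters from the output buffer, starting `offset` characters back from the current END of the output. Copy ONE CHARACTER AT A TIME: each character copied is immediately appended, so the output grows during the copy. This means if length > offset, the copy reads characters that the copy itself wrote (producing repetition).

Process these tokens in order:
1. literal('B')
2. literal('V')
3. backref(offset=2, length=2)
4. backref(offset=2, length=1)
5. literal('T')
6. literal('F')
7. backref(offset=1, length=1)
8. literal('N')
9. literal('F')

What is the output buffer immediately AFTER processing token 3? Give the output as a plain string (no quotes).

Answer: BVBV

Derivation:
Token 1: literal('B'). Output: "B"
Token 2: literal('V'). Output: "BV"
Token 3: backref(off=2, len=2). Copied 'BV' from pos 0. Output: "BVBV"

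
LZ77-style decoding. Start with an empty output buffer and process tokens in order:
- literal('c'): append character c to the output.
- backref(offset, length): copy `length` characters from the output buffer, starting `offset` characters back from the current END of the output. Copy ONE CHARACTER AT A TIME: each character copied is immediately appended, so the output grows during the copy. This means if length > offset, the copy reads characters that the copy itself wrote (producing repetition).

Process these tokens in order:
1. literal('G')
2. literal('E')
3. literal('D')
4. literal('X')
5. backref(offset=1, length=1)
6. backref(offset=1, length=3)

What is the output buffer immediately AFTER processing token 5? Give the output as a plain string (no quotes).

Answer: GEDXX

Derivation:
Token 1: literal('G'). Output: "G"
Token 2: literal('E'). Output: "GE"
Token 3: literal('D'). Output: "GED"
Token 4: literal('X'). Output: "GEDX"
Token 5: backref(off=1, len=1). Copied 'X' from pos 3. Output: "GEDXX"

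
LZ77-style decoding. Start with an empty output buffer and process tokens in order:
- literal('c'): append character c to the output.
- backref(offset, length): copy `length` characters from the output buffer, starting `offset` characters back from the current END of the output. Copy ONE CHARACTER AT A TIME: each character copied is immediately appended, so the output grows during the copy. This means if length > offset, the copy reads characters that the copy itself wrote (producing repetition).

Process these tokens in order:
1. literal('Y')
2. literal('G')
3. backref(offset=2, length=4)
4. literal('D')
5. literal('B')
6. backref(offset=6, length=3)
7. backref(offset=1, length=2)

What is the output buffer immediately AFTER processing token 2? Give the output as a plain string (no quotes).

Answer: YG

Derivation:
Token 1: literal('Y'). Output: "Y"
Token 2: literal('G'). Output: "YG"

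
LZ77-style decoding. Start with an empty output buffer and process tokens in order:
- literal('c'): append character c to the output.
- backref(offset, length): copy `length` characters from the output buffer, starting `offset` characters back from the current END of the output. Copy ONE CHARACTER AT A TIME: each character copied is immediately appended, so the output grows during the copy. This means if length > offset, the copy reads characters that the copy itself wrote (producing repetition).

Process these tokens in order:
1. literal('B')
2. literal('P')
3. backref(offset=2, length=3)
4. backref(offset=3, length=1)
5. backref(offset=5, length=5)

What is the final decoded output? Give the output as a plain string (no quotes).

Token 1: literal('B'). Output: "B"
Token 2: literal('P'). Output: "BP"
Token 3: backref(off=2, len=3) (overlapping!). Copied 'BPB' from pos 0. Output: "BPBPB"
Token 4: backref(off=3, len=1). Copied 'B' from pos 2. Output: "BPBPBB"
Token 5: backref(off=5, len=5). Copied 'PBPBB' from pos 1. Output: "BPBPBBPBPBB"

Answer: BPBPBBPBPBB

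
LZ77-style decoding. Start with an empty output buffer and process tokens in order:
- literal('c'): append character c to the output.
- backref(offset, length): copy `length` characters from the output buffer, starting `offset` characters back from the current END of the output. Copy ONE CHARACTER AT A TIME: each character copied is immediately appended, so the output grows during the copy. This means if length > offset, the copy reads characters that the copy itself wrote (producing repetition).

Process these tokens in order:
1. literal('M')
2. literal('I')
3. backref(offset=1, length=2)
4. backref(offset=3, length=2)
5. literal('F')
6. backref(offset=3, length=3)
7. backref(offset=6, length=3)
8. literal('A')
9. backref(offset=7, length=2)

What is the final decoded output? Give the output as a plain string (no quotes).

Answer: MIIIIIFIIFIIFAII

Derivation:
Token 1: literal('M'). Output: "M"
Token 2: literal('I'). Output: "MI"
Token 3: backref(off=1, len=2) (overlapping!). Copied 'II' from pos 1. Output: "MIII"
Token 4: backref(off=3, len=2). Copied 'II' from pos 1. Output: "MIIIII"
Token 5: literal('F'). Output: "MIIIIIF"
Token 6: backref(off=3, len=3). Copied 'IIF' from pos 4. Output: "MIIIIIFIIF"
Token 7: backref(off=6, len=3). Copied 'IIF' from pos 4. Output: "MIIIIIFIIFIIF"
Token 8: literal('A'). Output: "MIIIIIFIIFIIFA"
Token 9: backref(off=7, len=2). Copied 'II' from pos 7. Output: "MIIIIIFIIFIIFAII"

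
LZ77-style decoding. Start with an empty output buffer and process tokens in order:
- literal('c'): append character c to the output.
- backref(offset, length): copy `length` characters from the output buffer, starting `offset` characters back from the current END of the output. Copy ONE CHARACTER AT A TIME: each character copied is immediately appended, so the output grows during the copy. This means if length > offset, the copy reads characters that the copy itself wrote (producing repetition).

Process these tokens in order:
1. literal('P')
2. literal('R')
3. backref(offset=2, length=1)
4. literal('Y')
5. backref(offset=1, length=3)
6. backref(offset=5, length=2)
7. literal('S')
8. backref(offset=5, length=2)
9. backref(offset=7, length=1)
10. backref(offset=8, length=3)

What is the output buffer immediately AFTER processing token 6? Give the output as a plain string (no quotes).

Token 1: literal('P'). Output: "P"
Token 2: literal('R'). Output: "PR"
Token 3: backref(off=2, len=1). Copied 'P' from pos 0. Output: "PRP"
Token 4: literal('Y'). Output: "PRPY"
Token 5: backref(off=1, len=3) (overlapping!). Copied 'YYY' from pos 3. Output: "PRPYYYY"
Token 6: backref(off=5, len=2). Copied 'PY' from pos 2. Output: "PRPYYYYPY"

Answer: PRPYYYYPY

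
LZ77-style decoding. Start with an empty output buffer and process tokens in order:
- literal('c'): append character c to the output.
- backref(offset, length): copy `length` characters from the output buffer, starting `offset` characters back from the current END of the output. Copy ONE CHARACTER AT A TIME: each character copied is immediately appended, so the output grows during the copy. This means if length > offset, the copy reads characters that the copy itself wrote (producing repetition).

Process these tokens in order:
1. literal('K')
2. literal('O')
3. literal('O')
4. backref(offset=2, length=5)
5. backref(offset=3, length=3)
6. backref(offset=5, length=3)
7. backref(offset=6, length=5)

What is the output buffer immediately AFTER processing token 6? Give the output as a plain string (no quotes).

Answer: KOOOOOOOOOOOOO

Derivation:
Token 1: literal('K'). Output: "K"
Token 2: literal('O'). Output: "KO"
Token 3: literal('O'). Output: "KOO"
Token 4: backref(off=2, len=5) (overlapping!). Copied 'OOOOO' from pos 1. Output: "KOOOOOOO"
Token 5: backref(off=3, len=3). Copied 'OOO' from pos 5. Output: "KOOOOOOOOOO"
Token 6: backref(off=5, len=3). Copied 'OOO' from pos 6. Output: "KOOOOOOOOOOOOO"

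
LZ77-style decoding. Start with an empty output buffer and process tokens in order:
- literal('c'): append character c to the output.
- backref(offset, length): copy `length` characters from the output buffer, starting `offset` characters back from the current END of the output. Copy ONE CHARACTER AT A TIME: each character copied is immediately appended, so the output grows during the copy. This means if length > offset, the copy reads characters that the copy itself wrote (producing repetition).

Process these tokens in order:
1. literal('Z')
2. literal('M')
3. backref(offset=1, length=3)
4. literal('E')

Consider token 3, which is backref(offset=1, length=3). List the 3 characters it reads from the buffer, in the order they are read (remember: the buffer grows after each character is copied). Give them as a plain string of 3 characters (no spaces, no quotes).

Token 1: literal('Z'). Output: "Z"
Token 2: literal('M'). Output: "ZM"
Token 3: backref(off=1, len=3). Buffer before: "ZM" (len 2)
  byte 1: read out[1]='M', append. Buffer now: "ZMM"
  byte 2: read out[2]='M', append. Buffer now: "ZMMM"
  byte 3: read out[3]='M', append. Buffer now: "ZMMMM"

Answer: MMM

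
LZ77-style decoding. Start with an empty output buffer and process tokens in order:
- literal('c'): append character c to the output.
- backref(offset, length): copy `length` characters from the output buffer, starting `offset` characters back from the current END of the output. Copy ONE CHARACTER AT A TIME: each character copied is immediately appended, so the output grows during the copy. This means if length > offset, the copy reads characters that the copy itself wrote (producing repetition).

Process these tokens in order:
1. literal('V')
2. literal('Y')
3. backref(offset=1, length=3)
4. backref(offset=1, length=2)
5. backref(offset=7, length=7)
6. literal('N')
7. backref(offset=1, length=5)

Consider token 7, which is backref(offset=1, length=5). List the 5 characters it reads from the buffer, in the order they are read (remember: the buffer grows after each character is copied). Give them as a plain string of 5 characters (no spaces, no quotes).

Answer: NNNNN

Derivation:
Token 1: literal('V'). Output: "V"
Token 2: literal('Y'). Output: "VY"
Token 3: backref(off=1, len=3) (overlapping!). Copied 'YYY' from pos 1. Output: "VYYYY"
Token 4: backref(off=1, len=2) (overlapping!). Copied 'YY' from pos 4. Output: "VYYYYYY"
Token 5: backref(off=7, len=7). Copied 'VYYYYYY' from pos 0. Output: "VYYYYYYVYYYYYY"
Token 6: literal('N'). Output: "VYYYYYYVYYYYYYN"
Token 7: backref(off=1, len=5). Buffer before: "VYYYYYYVYYYYYYN" (len 15)
  byte 1: read out[14]='N', append. Buffer now: "VYYYYYYVYYYYYYNN"
  byte 2: read out[15]='N', append. Buffer now: "VYYYYYYVYYYYYYNNN"
  byte 3: read out[16]='N', append. Buffer now: "VYYYYYYVYYYYYYNNNN"
  byte 4: read out[17]='N', append. Buffer now: "VYYYYYYVYYYYYYNNNNN"
  byte 5: read out[18]='N', append. Buffer now: "VYYYYYYVYYYYYYNNNNNN"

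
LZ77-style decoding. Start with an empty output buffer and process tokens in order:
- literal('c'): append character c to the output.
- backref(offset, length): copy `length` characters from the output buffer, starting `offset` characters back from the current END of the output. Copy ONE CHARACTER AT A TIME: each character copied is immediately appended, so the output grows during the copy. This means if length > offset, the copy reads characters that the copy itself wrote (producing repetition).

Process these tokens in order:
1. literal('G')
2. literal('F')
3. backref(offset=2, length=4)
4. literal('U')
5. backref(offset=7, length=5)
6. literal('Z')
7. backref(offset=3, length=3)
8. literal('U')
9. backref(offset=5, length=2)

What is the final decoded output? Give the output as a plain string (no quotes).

Token 1: literal('G'). Output: "G"
Token 2: literal('F'). Output: "GF"
Token 3: backref(off=2, len=4) (overlapping!). Copied 'GFGF' from pos 0. Output: "GFGFGF"
Token 4: literal('U'). Output: "GFGFGFU"
Token 5: backref(off=7, len=5). Copied 'GFGFG' from pos 0. Output: "GFGFGFUGFGFG"
Token 6: literal('Z'). Output: "GFGFGFUGFGFGZ"
Token 7: backref(off=3, len=3). Copied 'FGZ' from pos 10. Output: "GFGFGFUGFGFGZFGZ"
Token 8: literal('U'). Output: "GFGFGFUGFGFGZFGZU"
Token 9: backref(off=5, len=2). Copied 'ZF' from pos 12. Output: "GFGFGFUGFGFGZFGZUZF"

Answer: GFGFGFUGFGFGZFGZUZF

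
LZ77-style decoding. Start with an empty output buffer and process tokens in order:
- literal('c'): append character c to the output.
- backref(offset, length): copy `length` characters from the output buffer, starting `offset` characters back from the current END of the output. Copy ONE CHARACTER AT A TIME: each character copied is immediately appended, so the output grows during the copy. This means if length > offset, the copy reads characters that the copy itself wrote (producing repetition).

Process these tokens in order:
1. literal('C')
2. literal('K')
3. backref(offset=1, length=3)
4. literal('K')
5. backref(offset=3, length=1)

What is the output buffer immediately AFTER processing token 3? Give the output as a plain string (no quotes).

Answer: CKKKK

Derivation:
Token 1: literal('C'). Output: "C"
Token 2: literal('K'). Output: "CK"
Token 3: backref(off=1, len=3) (overlapping!). Copied 'KKK' from pos 1. Output: "CKKKK"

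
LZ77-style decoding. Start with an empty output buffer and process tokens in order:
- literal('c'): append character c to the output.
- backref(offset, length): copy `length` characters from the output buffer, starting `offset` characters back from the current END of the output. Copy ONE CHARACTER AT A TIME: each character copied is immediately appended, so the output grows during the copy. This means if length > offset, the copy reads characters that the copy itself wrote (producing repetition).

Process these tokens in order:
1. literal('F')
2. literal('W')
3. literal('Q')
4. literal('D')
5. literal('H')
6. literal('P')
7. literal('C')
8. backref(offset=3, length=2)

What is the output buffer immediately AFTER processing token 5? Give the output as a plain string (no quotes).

Token 1: literal('F'). Output: "F"
Token 2: literal('W'). Output: "FW"
Token 3: literal('Q'). Output: "FWQ"
Token 4: literal('D'). Output: "FWQD"
Token 5: literal('H'). Output: "FWQDH"

Answer: FWQDH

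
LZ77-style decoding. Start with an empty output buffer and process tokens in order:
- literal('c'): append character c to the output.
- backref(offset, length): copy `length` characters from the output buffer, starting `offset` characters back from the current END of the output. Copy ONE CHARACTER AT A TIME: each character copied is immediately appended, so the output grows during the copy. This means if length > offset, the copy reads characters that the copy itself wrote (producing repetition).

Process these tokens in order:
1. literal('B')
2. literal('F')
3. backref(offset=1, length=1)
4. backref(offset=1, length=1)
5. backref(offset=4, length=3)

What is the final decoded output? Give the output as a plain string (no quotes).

Answer: BFFFBFF

Derivation:
Token 1: literal('B'). Output: "B"
Token 2: literal('F'). Output: "BF"
Token 3: backref(off=1, len=1). Copied 'F' from pos 1. Output: "BFF"
Token 4: backref(off=1, len=1). Copied 'F' from pos 2. Output: "BFFF"
Token 5: backref(off=4, len=3). Copied 'BFF' from pos 0. Output: "BFFFBFF"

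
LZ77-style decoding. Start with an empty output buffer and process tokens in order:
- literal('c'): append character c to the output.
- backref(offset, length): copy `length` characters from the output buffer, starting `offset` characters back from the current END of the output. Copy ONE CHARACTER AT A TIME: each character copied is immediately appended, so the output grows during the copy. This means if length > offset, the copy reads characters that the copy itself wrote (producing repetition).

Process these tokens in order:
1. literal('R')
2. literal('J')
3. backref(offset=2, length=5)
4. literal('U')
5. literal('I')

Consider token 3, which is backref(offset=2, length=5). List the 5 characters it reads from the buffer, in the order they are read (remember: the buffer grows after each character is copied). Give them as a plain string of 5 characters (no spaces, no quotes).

Token 1: literal('R'). Output: "R"
Token 2: literal('J'). Output: "RJ"
Token 3: backref(off=2, len=5). Buffer before: "RJ" (len 2)
  byte 1: read out[0]='R', append. Buffer now: "RJR"
  byte 2: read out[1]='J', append. Buffer now: "RJRJ"
  byte 3: read out[2]='R', append. Buffer now: "RJRJR"
  byte 4: read out[3]='J', append. Buffer now: "RJRJRJ"
  byte 5: read out[4]='R', append. Buffer now: "RJRJRJR"

Answer: RJRJR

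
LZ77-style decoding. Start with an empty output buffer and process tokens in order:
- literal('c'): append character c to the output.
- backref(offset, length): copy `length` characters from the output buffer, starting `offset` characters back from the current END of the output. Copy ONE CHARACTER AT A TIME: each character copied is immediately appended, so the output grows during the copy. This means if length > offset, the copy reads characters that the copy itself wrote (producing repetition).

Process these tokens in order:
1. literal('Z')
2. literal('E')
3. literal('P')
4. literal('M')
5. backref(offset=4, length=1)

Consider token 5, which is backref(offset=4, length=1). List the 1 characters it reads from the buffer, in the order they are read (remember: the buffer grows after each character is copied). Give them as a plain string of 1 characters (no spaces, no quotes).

Token 1: literal('Z'). Output: "Z"
Token 2: literal('E'). Output: "ZE"
Token 3: literal('P'). Output: "ZEP"
Token 4: literal('M'). Output: "ZEPM"
Token 5: backref(off=4, len=1). Buffer before: "ZEPM" (len 4)
  byte 1: read out[0]='Z', append. Buffer now: "ZEPMZ"

Answer: Z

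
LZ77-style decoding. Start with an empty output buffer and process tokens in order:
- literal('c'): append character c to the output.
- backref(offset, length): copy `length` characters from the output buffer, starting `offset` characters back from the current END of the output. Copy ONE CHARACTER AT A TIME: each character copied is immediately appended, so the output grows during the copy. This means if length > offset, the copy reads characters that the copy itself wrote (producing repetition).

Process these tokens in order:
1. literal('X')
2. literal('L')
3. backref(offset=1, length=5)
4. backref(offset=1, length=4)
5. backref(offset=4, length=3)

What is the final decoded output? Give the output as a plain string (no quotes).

Token 1: literal('X'). Output: "X"
Token 2: literal('L'). Output: "XL"
Token 3: backref(off=1, len=5) (overlapping!). Copied 'LLLLL' from pos 1. Output: "XLLLLLL"
Token 4: backref(off=1, len=4) (overlapping!). Copied 'LLLL' from pos 6. Output: "XLLLLLLLLLL"
Token 5: backref(off=4, len=3). Copied 'LLL' from pos 7. Output: "XLLLLLLLLLLLLL"

Answer: XLLLLLLLLLLLLL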